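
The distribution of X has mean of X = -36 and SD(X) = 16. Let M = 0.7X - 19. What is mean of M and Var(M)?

M = 0.7X - 19 is linear with a = 0.7, b = -19.
mean of M = a·mean of X + b = 0.7·(-36) + (-19) = -44.2.
Var(X) = 16² = 256.
Var(M) = a²·Var(X) = 0.7²·256 = 125.44 (the additive constant -19 does not affect variance).

mean of M = -44.2, Var(M) = 125.44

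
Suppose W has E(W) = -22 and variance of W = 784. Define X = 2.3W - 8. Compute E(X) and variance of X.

E(X) = -58.6, variance of X = 4147.36

X = 2.3W - 8 is linear with a = 2.3, b = -8.
E(X) = a·E(W) + b = 2.3·(-22) + (-8) = -58.6.
variance of X = a²·variance of W = 2.3²·784 = 4147.36 (the additive constant -8 does not affect variance).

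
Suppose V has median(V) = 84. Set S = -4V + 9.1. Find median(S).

A linear map preserves order up to sign, so median(S) = a·median(V) + b = (-4)·84 + 9.1 = -326.9.

median(S) = -326.9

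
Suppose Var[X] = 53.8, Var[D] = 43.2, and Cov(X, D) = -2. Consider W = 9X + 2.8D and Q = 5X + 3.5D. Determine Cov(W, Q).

Cov(W, Q) = 2753.36

By bilinearity, Cov(W, Q) = ac·Var[X] + bd·Var[D] + (ad+bc)·Cov(X, D), with a=9, b=2.8, c=5, d=3.5.
ac·Var[X] = 9·5·53.8 = 2421
bd·Var[D] = 2.8·3.5·43.2 = 423.36
(ad+bc)·Cov(X, D) = (45.5)·(-2) = -91
Cov(W, Q) = 2421 + 423.36 + (-91) = 2753.36.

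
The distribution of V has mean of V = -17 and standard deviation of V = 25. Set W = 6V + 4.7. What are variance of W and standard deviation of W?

W = 6V + 4.7 is linear with a = 6, b = 4.7.
variance of V = 25² = 625.
variance of W = a²·variance of V = 6²·625 = 22500 (the additive constant 4.7 does not affect variance).
standard deviation of W = |a|·standard deviation of V = |6|·25 = 150.

variance of W = 22500, standard deviation of W = 150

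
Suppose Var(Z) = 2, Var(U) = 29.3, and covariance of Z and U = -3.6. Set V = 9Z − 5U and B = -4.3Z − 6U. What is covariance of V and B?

By bilinearity, covariance of V and B = ac·Var(Z) + bd·Var(U) + (ad+bc)·covariance of Z and U, with a=9, b=-5, c=-4.3, d=-6.
ac·Var(Z) = 9·(-4.3)·2 = -77.4
bd·Var(U) = (-5)·(-6)·29.3 = 879
(ad+bc)·covariance of Z and U = (-32.5)·(-3.6) = 117
covariance of V and B = -77.4 + 879 + 117 = 918.6.

covariance of V and B = 918.6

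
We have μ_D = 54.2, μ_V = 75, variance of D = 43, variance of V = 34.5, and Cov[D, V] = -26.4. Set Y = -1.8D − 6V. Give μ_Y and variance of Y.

μ_Y = -547.56, variance of Y = 811.08

μ_Y = (-1.8)·μ_D + (-6)·μ_V = (-1.8)·54.2 + (-6)·75 = -547.56.
variance of Y = a²·variance of D + b²·variance of V + 2ab·Cov[D, V] with a = -1.8, b = -6.
= (-1.8)²·43 + (-6)²·34.5 + 2·(-1.8)·(-6)·(-26.4)
= 139.32 + 1242 + (-570.24) = 811.08.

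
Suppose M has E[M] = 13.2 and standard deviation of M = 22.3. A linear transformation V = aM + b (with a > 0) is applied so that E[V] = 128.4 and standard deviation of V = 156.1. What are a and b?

standard deviation of V = a·standard deviation of M (a > 0), so a = 156.1/22.3 = 7.
E[V] = a·E[M] + b, so b = 128.4 − 7·13.2 = 36.

a = 7, b = 36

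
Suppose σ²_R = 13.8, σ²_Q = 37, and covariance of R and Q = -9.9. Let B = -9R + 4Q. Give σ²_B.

σ²_B = 2422.6

σ²_B = a²·σ²_R + b²·σ²_Q + 2ab·covariance of R and Q with a = -9, b = 4.
= (-9)²·13.8 + 4²·37 + 2·(-9)·4·(-9.9)
= 1117.8 + 592 + 712.8 = 2422.6.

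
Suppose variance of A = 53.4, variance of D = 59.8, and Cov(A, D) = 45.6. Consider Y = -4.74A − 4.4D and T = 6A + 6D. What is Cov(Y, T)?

Cov(Y, T) = -5598.12

By bilinearity, Cov(Y, T) = ac·variance of A + bd·variance of D + (ad+bc)·Cov(A, D), with a=-4.74, b=-4.4, c=6, d=6.
ac·variance of A = (-4.74)·6·53.4 = -1518.696
bd·variance of D = (-4.4)·6·59.8 = -1578.72
(ad+bc)·Cov(A, D) = (-54.84)·45.6 = -2500.704
Cov(Y, T) = -1518.696 + (-1578.72) + (-2500.704) = -5598.12.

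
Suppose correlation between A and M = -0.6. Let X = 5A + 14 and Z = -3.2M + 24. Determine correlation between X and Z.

Linear rescalings preserve |correlation|; the slopes 5 and -3.2 have opposite signs, so the correlation flips sign: correlation between X and Z = −correlation between A and M = 0.6.

correlation between X and Z = 0.6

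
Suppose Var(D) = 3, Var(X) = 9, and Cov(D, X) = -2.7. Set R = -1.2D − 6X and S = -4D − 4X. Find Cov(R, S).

By bilinearity, Cov(R, S) = ac·Var(D) + bd·Var(X) + (ad+bc)·Cov(D, X), with a=-1.2, b=-6, c=-4, d=-4.
ac·Var(D) = (-1.2)·(-4)·3 = 14.4
bd·Var(X) = (-6)·(-4)·9 = 216
(ad+bc)·Cov(D, X) = (28.8)·(-2.7) = -77.76
Cov(R, S) = 14.4 + 216 + (-77.76) = 152.64.

Cov(R, S) = 152.64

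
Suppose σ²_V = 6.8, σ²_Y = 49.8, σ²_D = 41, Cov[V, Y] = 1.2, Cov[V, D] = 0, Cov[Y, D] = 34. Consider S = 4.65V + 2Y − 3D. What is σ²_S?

σ²_S = a²·σ²_V + b²·σ²_Y + c²·σ²_D + 2ab·Cov[V, Y] + 2ac·Cov[V, D] + 2bc·Cov[Y, D], with a = 4.65, b = 2, c = -3.
= 147.033 + 199.2 + 369 + 22.32 + 0 + (-408)
= 329.553.

σ²_S = 329.553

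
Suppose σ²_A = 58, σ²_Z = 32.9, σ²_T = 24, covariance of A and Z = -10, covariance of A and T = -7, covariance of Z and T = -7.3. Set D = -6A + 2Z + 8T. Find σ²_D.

σ²_D = 4434

σ²_D = a²·σ²_A + b²·σ²_Z + c²·σ²_T + 2ab·covariance of A and Z + 2ac·covariance of A and T + 2bc·covariance of Z and T, with a = -6, b = 2, c = 8.
= 2088 + 131.6 + 1536 + 240 + 672 + (-233.6)
= 4434.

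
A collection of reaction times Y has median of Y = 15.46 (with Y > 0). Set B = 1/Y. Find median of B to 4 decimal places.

1/Y is monotone on this domain, so median of B = 1/(15.46) ≈ 0.0647.

median of B = 0.0647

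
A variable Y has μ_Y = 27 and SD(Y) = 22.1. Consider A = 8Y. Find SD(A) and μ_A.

A = 8Y is linear with a = 8, b = 0.
SD(A) = |a|·SD(Y) = |8|·22.1 = 176.8.
μ_A = a·μ_Y + b = 8·27 = 216.

SD(A) = 176.8, μ_A = 216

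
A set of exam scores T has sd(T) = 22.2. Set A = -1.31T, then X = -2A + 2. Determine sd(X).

sd(A) = |-1.31|·22.2 = 29.082.
sd(X) = |-2|·29.082 = 58.164.

sd(X) = 58.164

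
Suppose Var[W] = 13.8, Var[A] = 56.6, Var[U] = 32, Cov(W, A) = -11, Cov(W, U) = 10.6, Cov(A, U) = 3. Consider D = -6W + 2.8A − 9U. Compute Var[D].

Var[D] = 4895.744

Var[D] = a²·Var[W] + b²·Var[A] + c²·Var[U] + 2ab·Cov(W, A) + 2ac·Cov(W, U) + 2bc·Cov(A, U), with a = -6, b = 2.8, c = -9.
= 496.8 + 443.744 + 2592 + 369.6 + 1144.8 + (-151.2)
= 4895.744.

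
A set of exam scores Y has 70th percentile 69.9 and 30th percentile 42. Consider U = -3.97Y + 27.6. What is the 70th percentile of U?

70th percentile of U = -139.14

Since a = -3.97 < 0 the transformation is decreasing, reversing order: the 70th percentile of U corresponds to the 30th percentile of Y.
So P_{70}(U) = a·P_{30}(Y) + b = (-3.97)·42 + 27.6 = -139.14.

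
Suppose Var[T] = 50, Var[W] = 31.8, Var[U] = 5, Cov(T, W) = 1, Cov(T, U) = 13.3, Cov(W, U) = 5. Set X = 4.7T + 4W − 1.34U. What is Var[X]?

Var[X] = a²·Var[T] + b²·Var[W] + c²·Var[U] + 2ab·Cov(T, W) + 2ac·Cov(T, U) + 2bc·Cov(W, U), with a = 4.7, b = 4, c = -1.34.
= 1104.5 + 508.8 + 8.978 + 37.6 + (-167.5268) + (-53.6)
= 1438.7512.

Var[X] = 1438.7512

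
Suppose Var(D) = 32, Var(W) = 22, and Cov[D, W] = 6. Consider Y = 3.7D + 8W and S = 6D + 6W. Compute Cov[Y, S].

By bilinearity, Cov[Y, S] = ac·Var(D) + bd·Var(W) + (ad+bc)·Cov[D, W], with a=3.7, b=8, c=6, d=6.
ac·Var(D) = 3.7·6·32 = 710.4
bd·Var(W) = 8·6·22 = 1056
(ad+bc)·Cov[D, W] = (70.2)·6 = 421.2
Cov[Y, S] = 710.4 + 1056 + 421.2 = 2187.6.

Cov[Y, S] = 2187.6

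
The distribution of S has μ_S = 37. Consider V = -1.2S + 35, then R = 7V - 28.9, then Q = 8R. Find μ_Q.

μ_Q = -757.6

μ_V = (-1.2)·37 + 35 = -9.4.
μ_R = 7·(-9.4) + (-28.9) = -94.7.
μ_Q = 8·(-94.7) = -757.6.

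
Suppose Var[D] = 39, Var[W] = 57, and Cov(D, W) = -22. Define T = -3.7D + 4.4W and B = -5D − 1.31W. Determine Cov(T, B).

Cov(T, B) = 770.318

By bilinearity, Cov(T, B) = ac·Var[D] + bd·Var[W] + (ad+bc)·Cov(D, W), with a=-3.7, b=4.4, c=-5, d=-1.31.
ac·Var[D] = (-3.7)·(-5)·39 = 721.5
bd·Var[W] = 4.4·(-1.31)·57 = -328.548
(ad+bc)·Cov(D, W) = (-17.153)·(-22) = 377.366
Cov(T, B) = 721.5 + (-328.548) + 377.366 = 770.318.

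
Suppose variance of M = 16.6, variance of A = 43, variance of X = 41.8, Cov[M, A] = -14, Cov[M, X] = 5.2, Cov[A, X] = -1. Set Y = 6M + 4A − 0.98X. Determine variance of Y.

variance of Y = 600.43272

variance of Y = a²·variance of M + b²·variance of A + c²·variance of X + 2ab·Cov[M, A] + 2ac·Cov[M, X] + 2bc·Cov[A, X], with a = 6, b = 4, c = -0.98.
= 597.6 + 688 + 40.14472 + (-672) + (-61.152) + 7.84
= 600.43272.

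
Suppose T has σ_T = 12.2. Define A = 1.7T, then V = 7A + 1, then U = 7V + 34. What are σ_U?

σ_U = 1016.26

σ_A = |1.7|·12.2 = 20.74.
σ_V = |7|·20.74 = 145.18.
σ_U = |7|·145.18 = 1016.26.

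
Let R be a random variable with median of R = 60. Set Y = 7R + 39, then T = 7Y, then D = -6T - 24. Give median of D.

median of Y = 7·60 + 39 = 459.
median of T = 7·459 = 3213.
median of D = (-6)·3213 + (-24) = -19302.

median of D = -19302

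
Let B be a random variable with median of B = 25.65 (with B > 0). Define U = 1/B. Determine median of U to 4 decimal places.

median of U = 0.039

1/B is monotone on this domain, so median of U = 1/(25.65) ≈ 0.039.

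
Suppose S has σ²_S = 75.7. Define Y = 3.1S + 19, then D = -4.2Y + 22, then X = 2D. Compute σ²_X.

σ²_Y = 3.1²·75.7 = 727.477.
σ²_D = (-4.2)²·727.477 = 12832.69428.
σ²_X = 2²·12832.69428 = 51330.77712.

σ²_X = 51330.77712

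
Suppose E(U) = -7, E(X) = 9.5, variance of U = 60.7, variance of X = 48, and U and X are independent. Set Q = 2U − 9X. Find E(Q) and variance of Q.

E(Q) = -99.5, variance of Q = 4130.8

E(Q) = 2·E(U) + (-9)·E(X) = 2·(-7) + (-9)·9.5 = -99.5.
variance of Q = a²·variance of U + b²·variance of X + 2ab·Cov[U, X] with a = 2, b = -9.
Independence gives Cov[U, X] = 0.
= 2²·60.7 + (-9)²·48 + 2·2·(-9)·0
= 242.8 + 3888 + 0 = 4130.8.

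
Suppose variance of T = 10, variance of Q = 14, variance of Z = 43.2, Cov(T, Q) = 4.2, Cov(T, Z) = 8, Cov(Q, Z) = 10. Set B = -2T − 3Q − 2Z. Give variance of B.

variance of B = a²·variance of T + b²·variance of Q + c²·variance of Z + 2ab·Cov(T, Q) + 2ac·Cov(T, Z) + 2bc·Cov(Q, Z), with a = -2, b = -3, c = -2.
= 40 + 126 + 172.8 + 50.4 + 64 + 120
= 573.2.

variance of B = 573.2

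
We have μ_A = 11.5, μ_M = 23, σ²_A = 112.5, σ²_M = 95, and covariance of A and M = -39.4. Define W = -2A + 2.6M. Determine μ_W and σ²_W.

μ_W = 36.8, σ²_W = 1501.96

μ_W = (-2)·μ_A + 2.6·μ_M = (-2)·11.5 + 2.6·23 = 36.8.
σ²_W = a²·σ²_A + b²·σ²_M + 2ab·covariance of A and M with a = -2, b = 2.6.
= (-2)²·112.5 + 2.6²·95 + 2·(-2)·2.6·(-39.4)
= 450 + 642.2 + 409.76 = 1501.96.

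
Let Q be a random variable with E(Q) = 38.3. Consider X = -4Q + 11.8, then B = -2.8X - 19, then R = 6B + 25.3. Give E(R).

E(X) = (-4)·38.3 + 11.8 = -141.4.
E(B) = (-2.8)·(-141.4) + (-19) = 376.92.
E(R) = 6·376.92 + 25.3 = 2286.82.

E(R) = 2286.82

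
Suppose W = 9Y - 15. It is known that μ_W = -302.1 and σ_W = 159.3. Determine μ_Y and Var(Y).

From W = 9Y - 15: μ_W = a·μ_Y + b, so μ_Y = (μ_W − b)/a = (-302.1 − (-15))/9 = -31.9.
Var(W) = 159.3² = 25376.49.
Var(W) = a²·Var(Y), so Var(Y) = 25376.49/9² = 313.29.

μ_Y = -31.9, Var(Y) = 313.29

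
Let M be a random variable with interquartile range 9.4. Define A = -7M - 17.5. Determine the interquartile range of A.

Under A = aM + b, IQR(A) = |a|·IQR(M) = |-7|·9.4 = 65.8 (shifts cancel; spread scales by |a|).

IQR(A) = 65.8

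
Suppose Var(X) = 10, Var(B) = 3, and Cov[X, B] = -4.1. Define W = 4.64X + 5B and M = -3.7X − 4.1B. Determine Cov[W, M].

By bilinearity, Cov[W, M] = ac·Var(X) + bd·Var(B) + (ad+bc)·Cov[X, B], with a=4.64, b=5, c=-3.7, d=-4.1.
ac·Var(X) = 4.64·(-3.7)·10 = -171.68
bd·Var(B) = 5·(-4.1)·3 = -61.5
(ad+bc)·Cov[X, B] = (-37.524)·(-4.1) = 153.8484
Cov[W, M] = -171.68 + (-61.5) + 153.8484 = -79.3316.

Cov[W, M] = -79.3316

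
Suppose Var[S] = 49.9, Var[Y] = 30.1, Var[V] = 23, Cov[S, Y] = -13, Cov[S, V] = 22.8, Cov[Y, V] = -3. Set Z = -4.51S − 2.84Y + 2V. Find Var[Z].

Var[Z] = 639.49515

Var[Z] = a²·Var[S] + b²·Var[Y] + c²·Var[V] + 2ab·Cov[S, Y] + 2ac·Cov[S, V] + 2bc·Cov[Y, V], with a = -4.51, b = -2.84, c = 2.
= 1014.97099 + 242.77456 + 92 + (-333.0184) + (-411.312) + 34.08
= 639.49515.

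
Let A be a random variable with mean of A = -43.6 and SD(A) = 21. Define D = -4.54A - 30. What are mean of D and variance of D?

mean of D = 167.944, variance of D = 9089.7156

D = -4.54A - 30 is linear with a = -4.54, b = -30.
mean of D = a·mean of A + b = (-4.54)·(-43.6) + (-30) = 167.944.
variance of A = 21² = 441.
variance of D = a²·variance of A = (-4.54)²·441 = 9089.7156 (the additive constant -30 does not affect variance).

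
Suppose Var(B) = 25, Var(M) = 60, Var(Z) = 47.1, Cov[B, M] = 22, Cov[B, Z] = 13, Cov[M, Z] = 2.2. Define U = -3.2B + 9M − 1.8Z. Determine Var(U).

Var(U) = 4079.884

Var(U) = a²·Var(B) + b²·Var(M) + c²·Var(Z) + 2ab·Cov[B, M] + 2ac·Cov[B, Z] + 2bc·Cov[M, Z], with a = -3.2, b = 9, c = -1.8.
= 256 + 4860 + 152.604 + (-1267.2) + 149.76 + (-71.28)
= 4079.884.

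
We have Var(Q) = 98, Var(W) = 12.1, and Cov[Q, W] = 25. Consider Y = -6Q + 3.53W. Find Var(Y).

Var(Y) = 2619.77689

Var(Y) = a²·Var(Q) + b²·Var(W) + 2ab·Cov[Q, W] with a = -6, b = 3.53.
= (-6)²·98 + 3.53²·12.1 + 2·(-6)·3.53·25
= 3528 + 150.77689 + (-1059) = 2619.77689.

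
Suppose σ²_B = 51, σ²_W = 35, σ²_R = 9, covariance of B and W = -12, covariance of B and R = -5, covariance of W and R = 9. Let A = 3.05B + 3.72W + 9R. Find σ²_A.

σ²_A = a²·σ²_B + b²·σ²_W + c²·σ²_R + 2ab·covariance of B and W + 2ac·covariance of B and R + 2bc·covariance of W and R, with a = 3.05, b = 3.72, c = 9.
= 474.4275 + 484.344 + 729 + (-272.304) + (-274.5) + 602.64
= 1743.6075.

σ²_A = 1743.6075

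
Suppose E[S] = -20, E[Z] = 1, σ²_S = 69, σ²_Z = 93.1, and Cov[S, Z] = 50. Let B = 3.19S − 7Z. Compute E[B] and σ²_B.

E[B] = 3.19·E[S] + (-7)·E[Z] = 3.19·(-20) + (-7)·1 = -70.8.
σ²_B = a²·σ²_S + b²·σ²_Z + 2ab·Cov[S, Z] with a = 3.19, b = -7.
= 3.19²·69 + (-7)²·93.1 + 2·3.19·(-7)·50
= 702.1509 + 4561.9 + (-2233) = 3031.0509.

E[B] = -70.8, σ²_B = 3031.0509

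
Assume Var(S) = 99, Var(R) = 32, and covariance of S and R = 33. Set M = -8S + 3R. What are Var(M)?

Var(M) = a²·Var(S) + b²·Var(R) + 2ab·covariance of S and R with a = -8, b = 3.
= (-8)²·99 + 3²·32 + 2·(-8)·3·33
= 6336 + 288 + (-1584) = 5040.

Var(M) = 5040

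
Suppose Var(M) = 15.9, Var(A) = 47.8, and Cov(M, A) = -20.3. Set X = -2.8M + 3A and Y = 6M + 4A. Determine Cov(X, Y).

Cov(X, Y) = 168.44

By bilinearity, Cov(X, Y) = ac·Var(M) + bd·Var(A) + (ad+bc)·Cov(M, A), with a=-2.8, b=3, c=6, d=4.
ac·Var(M) = (-2.8)·6·15.9 = -267.12
bd·Var(A) = 3·4·47.8 = 573.6
(ad+bc)·Cov(M, A) = (6.8)·(-20.3) = -138.04
Cov(X, Y) = -267.12 + 573.6 + (-138.04) = 168.44.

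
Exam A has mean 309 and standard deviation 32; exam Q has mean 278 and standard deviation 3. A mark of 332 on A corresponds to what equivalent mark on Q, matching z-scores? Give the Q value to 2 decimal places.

Q = 280.16

z = (332 − 309)/32 ≈ 0.7188.
Q = 278 + z·3 = 278 + (332 − 309)·3/32 ≈ 280.16.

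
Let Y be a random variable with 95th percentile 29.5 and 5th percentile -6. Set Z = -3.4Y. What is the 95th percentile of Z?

Since a = -3.4 < 0 the transformation is decreasing, reversing order: the 95th percentile of Z corresponds to the 5th percentile of Y.
So P_{95}(Z) = a·P_{5}(Y) + b = (-3.4)·(-6) = 20.4.

95th percentile of Z = 20.4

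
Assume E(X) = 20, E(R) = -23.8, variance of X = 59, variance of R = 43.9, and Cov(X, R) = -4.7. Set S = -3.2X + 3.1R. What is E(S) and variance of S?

E(S) = (-3.2)·E(X) + 3.1·E(R) = (-3.2)·20 + 3.1·(-23.8) = -137.78.
variance of S = a²·variance of X + b²·variance of R + 2ab·Cov(X, R) with a = -3.2, b = 3.1.
= (-3.2)²·59 + 3.1²·43.9 + 2·(-3.2)·3.1·(-4.7)
= 604.16 + 421.879 + 93.248 = 1119.287.

E(S) = -137.78, variance of S = 1119.287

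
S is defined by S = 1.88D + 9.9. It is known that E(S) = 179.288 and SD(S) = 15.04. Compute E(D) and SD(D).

From S = 1.88D + 9.9: E(S) = a·E(D) + b, so E(D) = (E(S) − b)/a = (179.288 − 9.9)/1.88 = 90.1.
SD(S) = |a|·SD(D), so SD(D) = 15.04/|1.88| = 8.

E(D) = 90.1, SD(D) = 8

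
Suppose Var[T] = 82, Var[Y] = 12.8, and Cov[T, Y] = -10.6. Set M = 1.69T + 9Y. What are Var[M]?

Var[M] = 948.5482

Var[M] = a²·Var[T] + b²·Var[Y] + 2ab·Cov[T, Y] with a = 1.69, b = 9.
= 1.69²·82 + 9²·12.8 + 2·1.69·9·(-10.6)
= 234.2002 + 1036.8 + (-322.452) = 948.5482.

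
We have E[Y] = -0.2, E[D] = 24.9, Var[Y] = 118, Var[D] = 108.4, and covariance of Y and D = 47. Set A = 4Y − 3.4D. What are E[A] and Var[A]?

E[A] = -85.46, Var[A] = 1862.704

E[A] = 4·E[Y] + (-3.4)·E[D] = 4·(-0.2) + (-3.4)·24.9 = -85.46.
Var[A] = a²·Var[Y] + b²·Var[D] + 2ab·covariance of Y and D with a = 4, b = -3.4.
= 4²·118 + (-3.4)²·108.4 + 2·4·(-3.4)·47
= 1888 + 1253.104 + (-1278.4) = 1862.704.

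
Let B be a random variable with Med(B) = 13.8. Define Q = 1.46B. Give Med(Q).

A linear map preserves order up to sign, so Med(Q) = a·Med(B) + b = 1.46·13.8 = 20.148.

Med(Q) = 20.148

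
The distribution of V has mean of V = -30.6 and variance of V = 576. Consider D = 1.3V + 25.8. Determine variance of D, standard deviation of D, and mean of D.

D = 1.3V + 25.8 is linear with a = 1.3, b = 25.8.
variance of D = a²·variance of V = 1.3²·576 = 973.44 (the additive constant 25.8 does not affect variance).
standard deviation of V = √576 = 24.
standard deviation of D = |a|·standard deviation of V = |1.3|·24 = 31.2.
mean of D = a·mean of V + b = 1.3·(-30.6) + 25.8 = -13.98.

variance of D = 973.44, standard deviation of D = 31.2, mean of D = -13.98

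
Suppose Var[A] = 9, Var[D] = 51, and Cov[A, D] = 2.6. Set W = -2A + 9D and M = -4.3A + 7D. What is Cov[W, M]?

Cov[W, M] = 3153.38

By bilinearity, Cov[W, M] = ac·Var[A] + bd·Var[D] + (ad+bc)·Cov[A, D], with a=-2, b=9, c=-4.3, d=7.
ac·Var[A] = (-2)·(-4.3)·9 = 77.4
bd·Var[D] = 9·7·51 = 3213
(ad+bc)·Cov[A, D] = (-52.7)·2.6 = -137.02
Cov[W, M] = 77.4 + 3213 + (-137.02) = 3153.38.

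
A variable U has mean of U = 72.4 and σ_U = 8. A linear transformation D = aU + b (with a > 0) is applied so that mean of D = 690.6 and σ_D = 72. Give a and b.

σ_D = a·σ_U (a > 0), so a = 72/8 = 9.
mean of D = a·mean of U + b, so b = 690.6 − 9·72.4 = 39.

a = 9, b = 39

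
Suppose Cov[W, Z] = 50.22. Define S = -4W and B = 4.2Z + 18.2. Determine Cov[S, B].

Cov[S, B] = -843.696

Cov[S, B] = a·c·Cov[W, Z] = (-4)·4.2·50.22 = -843.696. Additive constants drop out.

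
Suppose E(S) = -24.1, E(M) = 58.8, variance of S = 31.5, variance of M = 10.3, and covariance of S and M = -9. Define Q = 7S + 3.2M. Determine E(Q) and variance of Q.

E(Q) = 19.46, variance of Q = 1245.772

E(Q) = 7·E(S) + 3.2·E(M) = 7·(-24.1) + 3.2·58.8 = 19.46.
variance of Q = a²·variance of S + b²·variance of M + 2ab·covariance of S and M with a = 7, b = 3.2.
= 7²·31.5 + 3.2²·10.3 + 2·7·3.2·(-9)
= 1543.5 + 105.472 + (-403.2) = 1245.772.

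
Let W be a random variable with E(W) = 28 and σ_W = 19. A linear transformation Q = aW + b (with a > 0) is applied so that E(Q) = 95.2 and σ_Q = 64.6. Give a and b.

a = 3.4, b = 0

σ_Q = a·σ_W (a > 0), so a = 64.6/19 = 3.4.
E(Q) = a·E(W) + b, so b = 95.2 − 3.4·28 = 0.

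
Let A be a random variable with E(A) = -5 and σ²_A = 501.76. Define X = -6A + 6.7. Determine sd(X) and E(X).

sd(X) = 134.4, E(X) = 36.7

X = -6A + 6.7 is linear with a = -6, b = 6.7.
sd(A) = √501.76 = 22.4.
sd(X) = |a|·sd(A) = |-6|·22.4 = 134.4.
E(X) = a·E(A) + b = (-6)·(-5) + 6.7 = 36.7.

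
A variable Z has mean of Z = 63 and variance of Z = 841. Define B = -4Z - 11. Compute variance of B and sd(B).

B = -4Z - 11 is linear with a = -4, b = -11.
variance of B = a²·variance of Z = (-4)²·841 = 13456 (the additive constant -11 does not affect variance).
sd(Z) = √841 = 29.
sd(B) = |a|·sd(Z) = |-4|·29 = 116.

variance of B = 13456, sd(B) = 116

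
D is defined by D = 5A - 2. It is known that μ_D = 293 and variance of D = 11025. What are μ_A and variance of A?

From D = 5A - 2: μ_D = a·μ_A + b, so μ_A = (μ_D − b)/a = (293 − (-2))/5 = 59.
variance of D = a²·variance of A, so variance of A = 11025/5² = 441.

μ_A = 59, variance of A = 441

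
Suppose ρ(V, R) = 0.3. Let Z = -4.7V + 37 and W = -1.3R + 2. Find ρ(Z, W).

Linear rescalings preserve correlation up to sign; here the slopes -4.7 and -1.3 have the same sign, so ρ(Z, W) = ρ(V, R) = 0.3.

ρ(Z, W) = 0.3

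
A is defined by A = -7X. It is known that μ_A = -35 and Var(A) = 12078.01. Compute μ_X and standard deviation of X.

From A = -7X: μ_A = a·μ_X + b, so μ_X = (μ_A − b)/a = (-35 − 0)/(-7) = 5.
standard deviation of A = √12078.01 = 109.9.
standard deviation of A = |a|·standard deviation of X, so standard deviation of X = 109.9/|-7| = 15.7.

μ_X = 5, standard deviation of X = 15.7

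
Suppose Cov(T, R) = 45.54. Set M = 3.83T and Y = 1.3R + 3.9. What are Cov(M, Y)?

Cov(M, Y) = 226.74366

Cov(M, Y) = a·c·Cov(T, R) = 3.83·1.3·45.54 = 226.74366. Additive constants drop out.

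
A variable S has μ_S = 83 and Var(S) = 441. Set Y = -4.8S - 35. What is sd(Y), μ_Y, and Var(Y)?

sd(Y) = 100.8, μ_Y = -433.4, Var(Y) = 10160.64

Y = -4.8S - 35 is linear with a = -4.8, b = -35.
sd(S) = √441 = 21.
sd(Y) = |a|·sd(S) = |-4.8|·21 = 100.8.
μ_Y = a·μ_S + b = (-4.8)·83 + (-35) = -433.4.
Var(Y) = a²·Var(S) = (-4.8)²·441 = 10160.64 (the additive constant -35 does not affect variance).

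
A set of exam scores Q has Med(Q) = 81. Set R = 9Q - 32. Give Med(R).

A linear map preserves order up to sign, so Med(R) = a·Med(Q) + b = 9·81 + (-32) = 697.

Med(R) = 697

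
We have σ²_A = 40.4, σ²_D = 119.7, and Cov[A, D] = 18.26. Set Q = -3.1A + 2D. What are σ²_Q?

σ²_Q = 640.62

σ²_Q = a²·σ²_A + b²·σ²_D + 2ab·Cov[A, D] with a = -3.1, b = 2.
= (-3.1)²·40.4 + 2²·119.7 + 2·(-3.1)·2·18.26
= 388.244 + 478.8 + (-226.424) = 640.62.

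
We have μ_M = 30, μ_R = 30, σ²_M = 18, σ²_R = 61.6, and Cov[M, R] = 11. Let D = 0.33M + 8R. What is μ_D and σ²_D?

μ_D = 0.33·μ_M + 8·μ_R = 0.33·30 + 8·30 = 249.9.
σ²_D = a²·σ²_M + b²·σ²_R + 2ab·Cov[M, R] with a = 0.33, b = 8.
= 0.33²·18 + 8²·61.6 + 2·0.33·8·11
= 1.9602 + 3942.4 + 58.08 = 4002.4402.

μ_D = 249.9, σ²_D = 4002.4402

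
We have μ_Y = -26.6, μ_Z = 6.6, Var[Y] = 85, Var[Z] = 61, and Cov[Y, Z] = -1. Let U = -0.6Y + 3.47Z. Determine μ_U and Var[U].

μ_U = (-0.6)·μ_Y + 3.47·μ_Z = (-0.6)·(-26.6) + 3.47·6.6 = 38.862.
Var[U] = a²·Var[Y] + b²·Var[Z] + 2ab·Cov[Y, Z] with a = -0.6, b = 3.47.
= (-0.6)²·85 + 3.47²·61 + 2·(-0.6)·3.47·(-1)
= 30.6 + 734.4949 + 4.164 = 769.2589.

μ_U = 38.862, Var[U] = 769.2589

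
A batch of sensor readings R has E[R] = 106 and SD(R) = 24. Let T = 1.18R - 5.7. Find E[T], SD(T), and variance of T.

T = 1.18R - 5.7 is linear with a = 1.18, b = -5.7.
E[T] = a·E[R] + b = 1.18·106 + (-5.7) = 119.38.
SD(T) = |a|·SD(R) = |1.18|·24 = 28.32.
variance of R = 24² = 576.
variance of T = a²·variance of R = 1.18²·576 = 802.0224 (the additive constant -5.7 does not affect variance).

E[T] = 119.38, SD(T) = 28.32, variance of T = 802.0224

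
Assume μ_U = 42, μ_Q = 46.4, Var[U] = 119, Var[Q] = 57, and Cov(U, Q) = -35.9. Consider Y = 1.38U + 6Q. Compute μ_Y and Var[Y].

μ_Y = 336.36, Var[Y] = 1684.1196

μ_Y = 1.38·μ_U + 6·μ_Q = 1.38·42 + 6·46.4 = 336.36.
Var[Y] = a²·Var[U] + b²·Var[Q] + 2ab·Cov(U, Q) with a = 1.38, b = 6.
= 1.38²·119 + 6²·57 + 2·1.38·6·(-35.9)
= 226.6236 + 2052 + (-594.504) = 1684.1196.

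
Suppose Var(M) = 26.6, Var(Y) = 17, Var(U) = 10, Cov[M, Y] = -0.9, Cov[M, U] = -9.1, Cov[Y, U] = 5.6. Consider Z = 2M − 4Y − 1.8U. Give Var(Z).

Var(Z) = 571.36

Var(Z) = a²·Var(M) + b²·Var(Y) + c²·Var(U) + 2ab·Cov[M, Y] + 2ac·Cov[M, U] + 2bc·Cov[Y, U], with a = 2, b = -4, c = -1.8.
= 106.4 + 272 + 32.4 + 14.4 + 65.52 + 80.64
= 571.36.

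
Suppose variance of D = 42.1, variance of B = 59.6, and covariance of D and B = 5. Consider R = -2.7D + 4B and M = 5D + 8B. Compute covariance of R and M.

covariance of R and M = 1330.85

By bilinearity, covariance of R and M = ac·variance of D + bd·variance of B + (ad+bc)·covariance of D and B, with a=-2.7, b=4, c=5, d=8.
ac·variance of D = (-2.7)·5·42.1 = -568.35
bd·variance of B = 4·8·59.6 = 1907.2
(ad+bc)·covariance of D and B = (-1.6)·5 = -8
covariance of R and M = -568.35 + 1907.2 + (-8) = 1330.85.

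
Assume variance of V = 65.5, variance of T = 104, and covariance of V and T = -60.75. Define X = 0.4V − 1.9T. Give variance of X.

variance of X = 478.26

variance of X = a²·variance of V + b²·variance of T + 2ab·covariance of V and T with a = 0.4, b = -1.9.
= 0.4²·65.5 + (-1.9)²·104 + 2·0.4·(-1.9)·(-60.75)
= 10.48 + 375.44 + 92.34 = 478.26.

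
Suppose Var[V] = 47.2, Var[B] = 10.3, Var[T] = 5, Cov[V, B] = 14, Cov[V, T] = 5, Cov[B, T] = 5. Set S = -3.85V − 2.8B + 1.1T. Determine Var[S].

Var[S] = a²·Var[V] + b²·Var[B] + c²·Var[T] + 2ab·Cov[V, B] + 2ac·Cov[V, T] + 2bc·Cov[B, T], with a = -3.85, b = -2.8, c = 1.1.
= 699.622 + 80.752 + 6.05 + 301.84 + (-42.35) + (-30.8)
= 1015.114.

Var[S] = 1015.114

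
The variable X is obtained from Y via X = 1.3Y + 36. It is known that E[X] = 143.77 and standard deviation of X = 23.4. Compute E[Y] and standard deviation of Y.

E[Y] = 82.9, standard deviation of Y = 18

From X = 1.3Y + 36: E[X] = a·E[Y] + b, so E[Y] = (E[X] − b)/a = (143.77 − 36)/1.3 = 82.9.
standard deviation of X = |a|·standard deviation of Y, so standard deviation of Y = 23.4/|1.3| = 18.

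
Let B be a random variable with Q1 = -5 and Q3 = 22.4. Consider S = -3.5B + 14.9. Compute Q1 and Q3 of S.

Q1(S) = -63.5, Q3(S) = 32.4

a = -3.5 < 0 reverses order: Q1(S) comes from Q3(B), Q3(S) from Q1(B).
Q1(S) = (-3.5)·22.4 + 14.9 = -63.5; Q3(S) = (-3.5)·(-5) + 14.9 = 32.4.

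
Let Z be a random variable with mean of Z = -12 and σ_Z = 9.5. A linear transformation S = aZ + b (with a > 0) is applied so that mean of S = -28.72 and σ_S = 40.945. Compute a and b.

a = 4.31, b = 23

σ_S = a·σ_Z (a > 0), so a = 40.945/9.5 = 4.31.
mean of S = a·mean of Z + b, so b = -28.72 − 4.31·(-12) = 23.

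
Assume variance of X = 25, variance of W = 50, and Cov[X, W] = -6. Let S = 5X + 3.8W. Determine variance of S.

variance of S = 1119

variance of S = a²·variance of X + b²·variance of W + 2ab·Cov[X, W] with a = 5, b = 3.8.
= 5²·25 + 3.8²·50 + 2·5·3.8·(-6)
= 625 + 722 + (-228) = 1119.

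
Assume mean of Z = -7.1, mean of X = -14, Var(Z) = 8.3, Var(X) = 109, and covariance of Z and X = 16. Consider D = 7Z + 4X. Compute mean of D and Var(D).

mean of D = 7·mean of Z + 4·mean of X = 7·(-7.1) + 4·(-14) = -105.7.
Var(D) = a²·Var(Z) + b²·Var(X) + 2ab·covariance of Z and X with a = 7, b = 4.
= 7²·8.3 + 4²·109 + 2·7·4·16
= 406.7 + 1744 + 896 = 3046.7.

mean of D = -105.7, Var(D) = 3046.7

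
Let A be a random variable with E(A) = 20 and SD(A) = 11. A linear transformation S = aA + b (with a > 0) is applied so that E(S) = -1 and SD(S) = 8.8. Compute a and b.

a = 0.8, b = -17

SD(S) = a·SD(A) (a > 0), so a = 8.8/11 = 0.8.
E(S) = a·E(A) + b, so b = -1 − 0.8·20 = -17.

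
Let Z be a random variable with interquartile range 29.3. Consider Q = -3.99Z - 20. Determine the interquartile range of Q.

Under Q = aZ + b, IQR(Q) = |a|·IQR(Z) = |-3.99|·29.3 = 116.907 (shifts cancel; spread scales by |a|).

IQR(Q) = 116.907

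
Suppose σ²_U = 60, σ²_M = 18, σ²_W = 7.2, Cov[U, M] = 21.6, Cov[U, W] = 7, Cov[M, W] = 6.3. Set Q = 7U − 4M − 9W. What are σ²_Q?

σ²_Q = a²·σ²_U + b²·σ²_M + c²·σ²_W + 2ab·Cov[U, M] + 2ac·Cov[U, W] + 2bc·Cov[M, W], with a = 7, b = -4, c = -9.
= 2940 + 288 + 583.2 + (-1209.6) + (-882) + 453.6
= 2173.2.

σ²_Q = 2173.2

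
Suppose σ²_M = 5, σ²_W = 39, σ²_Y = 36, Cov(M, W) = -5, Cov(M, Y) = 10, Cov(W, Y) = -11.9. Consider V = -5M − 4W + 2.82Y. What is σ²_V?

σ²_V = a²·σ²_M + b²·σ²_W + c²·σ²_Y + 2ab·Cov(M, W) + 2ac·Cov(M, Y) + 2bc·Cov(W, Y), with a = -5, b = -4, c = 2.82.
= 125 + 624 + 286.2864 + (-200) + (-282) + 268.464
= 821.7504.

σ²_V = 821.7504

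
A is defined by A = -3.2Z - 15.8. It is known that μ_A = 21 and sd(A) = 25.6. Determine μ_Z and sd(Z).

From A = -3.2Z - 15.8: μ_A = a·μ_Z + b, so μ_Z = (μ_A − b)/a = (21 − (-15.8))/(-3.2) = -11.5.
sd(A) = |a|·sd(Z), so sd(Z) = 25.6/|-3.2| = 8.

μ_Z = -11.5, sd(Z) = 8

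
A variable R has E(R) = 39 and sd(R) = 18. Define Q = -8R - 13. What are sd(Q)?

Q = -8R - 13 is linear with a = -8, b = -13.
sd(Q) = |a|·sd(R) = |-8|·18 = 144.

sd(Q) = 144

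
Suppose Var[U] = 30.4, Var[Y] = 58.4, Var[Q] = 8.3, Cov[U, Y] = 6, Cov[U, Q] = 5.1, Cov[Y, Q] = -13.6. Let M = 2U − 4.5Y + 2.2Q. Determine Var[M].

Var[M] = 1550.532

Var[M] = a²·Var[U] + b²·Var[Y] + c²·Var[Q] + 2ab·Cov[U, Y] + 2ac·Cov[U, Q] + 2bc·Cov[Y, Q], with a = 2, b = -4.5, c = 2.2.
= 121.6 + 1182.6 + 40.172 + (-108) + 44.88 + 269.28
= 1550.532.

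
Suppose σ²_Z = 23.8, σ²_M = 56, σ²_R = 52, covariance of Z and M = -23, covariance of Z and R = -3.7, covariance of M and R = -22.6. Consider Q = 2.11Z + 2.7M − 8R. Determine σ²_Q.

σ²_Q = 4681.36998

σ²_Q = a²·σ²_Z + b²·σ²_M + c²·σ²_R + 2ab·covariance of Z and M + 2ac·covariance of Z and R + 2bc·covariance of M and R, with a = 2.11, b = 2.7, c = -8.
= 105.95998 + 408.24 + 3328 + (-262.062) + 124.912 + 976.32
= 4681.36998.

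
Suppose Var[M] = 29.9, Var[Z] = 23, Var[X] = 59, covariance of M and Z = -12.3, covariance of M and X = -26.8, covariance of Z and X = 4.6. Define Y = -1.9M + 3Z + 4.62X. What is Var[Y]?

Var[Y] = 2312.4914

Var[Y] = a²·Var[M] + b²·Var[Z] + c²·Var[X] + 2ab·covariance of M and Z + 2ac·covariance of M and X + 2bc·covariance of Z and X, with a = -1.9, b = 3, c = 4.62.
= 107.939 + 207 + 1259.3196 + 140.22 + 470.5008 + 127.512
= 2312.4914.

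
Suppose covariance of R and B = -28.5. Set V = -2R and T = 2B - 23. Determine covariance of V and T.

covariance of V and T = 114

covariance of V and T = a·c·covariance of R and B = (-2)·2·(-28.5) = 114. Additive constants drop out.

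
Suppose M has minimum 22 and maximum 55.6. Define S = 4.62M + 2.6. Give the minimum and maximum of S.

min(S) = 104.24, max(S) = 259.472

a = 4.62 > 0, so min(S) = a·min(M)+b = 4.62·22 + 2.6 = 104.24 and max(S) = 4.62·55.6 + 2.6 = 259.472.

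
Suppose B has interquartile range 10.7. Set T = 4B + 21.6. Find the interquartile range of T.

IQR(T) = 42.8

Under T = aB + b, IQR(T) = |a|·IQR(B) = |4|·10.7 = 42.8 (shifts cancel; spread scales by |a|).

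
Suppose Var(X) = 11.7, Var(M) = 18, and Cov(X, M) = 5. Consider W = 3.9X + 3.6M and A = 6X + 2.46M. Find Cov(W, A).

By bilinearity, Cov(W, A) = ac·Var(X) + bd·Var(M) + (ad+bc)·Cov(X, M), with a=3.9, b=3.6, c=6, d=2.46.
ac·Var(X) = 3.9·6·11.7 = 273.78
bd·Var(M) = 3.6·2.46·18 = 159.408
(ad+bc)·Cov(X, M) = (31.194)·5 = 155.97
Cov(W, A) = 273.78 + 159.408 + 155.97 = 589.158.

Cov(W, A) = 589.158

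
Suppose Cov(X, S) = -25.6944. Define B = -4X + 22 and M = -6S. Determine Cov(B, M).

Cov(B, M) = a·c·Cov(X, S) = (-4)·(-6)·(-25.6944) = -616.6656. Additive constants drop out.

Cov(B, M) = -616.6656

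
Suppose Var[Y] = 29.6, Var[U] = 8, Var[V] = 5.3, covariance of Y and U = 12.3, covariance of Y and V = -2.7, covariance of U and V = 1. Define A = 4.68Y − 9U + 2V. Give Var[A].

Var[A] = a²·Var[Y] + b²·Var[U] + c²·Var[V] + 2ab·covariance of Y and U + 2ac·covariance of Y and V + 2bc·covariance of U and V, with a = 4.68, b = -9, c = 2.
= 648.31104 + 648 + 21.2 + (-1036.152) + (-50.544) + (-36)
= 194.81504.

Var[A] = 194.81504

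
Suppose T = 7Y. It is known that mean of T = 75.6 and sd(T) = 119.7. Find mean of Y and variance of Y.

mean of Y = 10.8, variance of Y = 292.41

From T = 7Y: mean of T = a·mean of Y + b, so mean of Y = (mean of T − b)/a = (75.6 − 0)/7 = 10.8.
variance of T = 119.7² = 14328.09.
variance of T = a²·variance of Y, so variance of Y = 14328.09/7² = 292.41.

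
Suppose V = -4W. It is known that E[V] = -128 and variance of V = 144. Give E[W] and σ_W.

From V = -4W: E[V] = a·E[W] + b, so E[W] = (E[V] − b)/a = (-128 − 0)/(-4) = 32.
σ_V = √144 = 12.
σ_V = |a|·σ_W, so σ_W = 12/|-4| = 3.

E[W] = 32, σ_W = 3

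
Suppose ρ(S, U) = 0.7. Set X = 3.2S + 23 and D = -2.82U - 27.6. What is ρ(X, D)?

Linear rescalings preserve |correlation|; the slopes 3.2 and -2.82 have opposite signs, so the correlation flips sign: ρ(X, D) = −ρ(S, U) = -0.7.

ρ(X, D) = -0.7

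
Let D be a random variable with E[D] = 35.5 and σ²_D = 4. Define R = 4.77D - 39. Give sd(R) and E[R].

sd(R) = 9.54, E[R] = 130.335

R = 4.77D - 39 is linear with a = 4.77, b = -39.
sd(D) = √4 = 2.
sd(R) = |a|·sd(D) = |4.77|·2 = 9.54.
E[R] = a·E[D] + b = 4.77·35.5 + (-39) = 130.335.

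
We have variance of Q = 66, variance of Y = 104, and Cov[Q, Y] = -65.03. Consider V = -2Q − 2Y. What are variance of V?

variance of V = 159.76

variance of V = a²·variance of Q + b²·variance of Y + 2ab·Cov[Q, Y] with a = -2, b = -2.
= (-2)²·66 + (-2)²·104 + 2·(-2)·(-2)·(-65.03)
= 264 + 416 + (-520.24) = 159.76.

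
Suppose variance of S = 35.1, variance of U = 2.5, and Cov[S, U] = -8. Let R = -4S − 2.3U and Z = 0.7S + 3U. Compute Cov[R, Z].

Cov[R, Z] = -6.65

By bilinearity, Cov[R, Z] = ac·variance of S + bd·variance of U + (ad+bc)·Cov[S, U], with a=-4, b=-2.3, c=0.7, d=3.
ac·variance of S = (-4)·0.7·35.1 = -98.28
bd·variance of U = (-2.3)·3·2.5 = -17.25
(ad+bc)·Cov[S, U] = (-13.61)·(-8) = 108.88
Cov[R, Z] = -98.28 + (-17.25) + 108.88 = -6.65.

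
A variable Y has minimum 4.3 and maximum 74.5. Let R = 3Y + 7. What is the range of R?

Range of Y = 74.5 − 4.3 = 70.2.
Range(R) = |a|·Range(Y) = |3|·70.2 = 210.6.

Range(R) = 210.6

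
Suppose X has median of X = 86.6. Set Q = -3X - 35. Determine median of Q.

median of Q = -294.8

A linear map preserves order up to sign, so median of Q = a·median of X + b = (-3)·86.6 + (-35) = -294.8.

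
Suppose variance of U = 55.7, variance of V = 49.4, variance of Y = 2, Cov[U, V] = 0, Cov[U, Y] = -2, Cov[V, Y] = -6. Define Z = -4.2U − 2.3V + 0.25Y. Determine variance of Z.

variance of Z = a²·variance of U + b²·variance of V + c²·variance of Y + 2ab·Cov[U, V] + 2ac·Cov[U, Y] + 2bc·Cov[V, Y], with a = -4.2, b = -2.3, c = 0.25.
= 982.548 + 261.326 + 0.125 + 0 + 4.2 + 6.9
= 1255.099.

variance of Z = 1255.099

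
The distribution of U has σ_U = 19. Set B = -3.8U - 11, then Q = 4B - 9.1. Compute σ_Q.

σ_B = |-3.8|·19 = 72.2.
σ_Q = |4|·72.2 = 288.8.

σ_Q = 288.8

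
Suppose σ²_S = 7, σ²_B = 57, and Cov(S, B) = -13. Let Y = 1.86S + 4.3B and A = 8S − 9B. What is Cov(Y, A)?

Cov(Y, A) = -2331.32

By bilinearity, Cov(Y, A) = ac·σ²_S + bd·σ²_B + (ad+bc)·Cov(S, B), with a=1.86, b=4.3, c=8, d=-9.
ac·σ²_S = 1.86·8·7 = 104.16
bd·σ²_B = 4.3·(-9)·57 = -2205.9
(ad+bc)·Cov(S, B) = (17.66)·(-13) = -229.58
Cov(Y, A) = 104.16 + (-2205.9) + (-229.58) = -2331.32.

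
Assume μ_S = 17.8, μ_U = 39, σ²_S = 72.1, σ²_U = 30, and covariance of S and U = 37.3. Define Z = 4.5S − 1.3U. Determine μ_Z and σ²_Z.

μ_Z = 4.5·μ_S + (-1.3)·μ_U = 4.5·17.8 + (-1.3)·39 = 29.4.
σ²_Z = a²·σ²_S + b²·σ²_U + 2ab·covariance of S and U with a = 4.5, b = -1.3.
= 4.5²·72.1 + (-1.3)²·30 + 2·4.5·(-1.3)·37.3
= 1460.025 + 50.7 + (-436.41) = 1074.315.

μ_Z = 29.4, σ²_Z = 1074.315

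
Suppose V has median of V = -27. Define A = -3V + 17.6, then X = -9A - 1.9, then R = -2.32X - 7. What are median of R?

median of A = (-3)·(-27) + 17.6 = 98.6.
median of X = (-9)·98.6 + (-1.9) = -889.3.
median of R = (-2.32)·(-889.3) + (-7) = 2056.176.

median of R = 2056.176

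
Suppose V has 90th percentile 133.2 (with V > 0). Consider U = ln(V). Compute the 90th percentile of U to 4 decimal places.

ln(V) is increasing, so P_{90}(U) = g(P_{90}(V)) ≈ 4.8919.

90th percentile of U = 4.8919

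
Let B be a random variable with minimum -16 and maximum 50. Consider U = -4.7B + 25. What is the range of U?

Range of B = 50 − (-16) = 66.
Range(U) = |a|·Range(B) = |-4.7|·66 = 310.2.

Range(U) = 310.2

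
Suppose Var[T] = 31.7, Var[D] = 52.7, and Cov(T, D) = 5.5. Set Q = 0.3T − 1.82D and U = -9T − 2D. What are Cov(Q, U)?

By bilinearity, Cov(Q, U) = ac·Var[T] + bd·Var[D] + (ad+bc)·Cov(T, D), with a=0.3, b=-1.82, c=-9, d=-2.
ac·Var[T] = 0.3·(-9)·31.7 = -85.59
bd·Var[D] = (-1.82)·(-2)·52.7 = 191.828
(ad+bc)·Cov(T, D) = (15.78)·5.5 = 86.79
Cov(Q, U) = -85.59 + 191.828 + 86.79 = 193.028.

Cov(Q, U) = 193.028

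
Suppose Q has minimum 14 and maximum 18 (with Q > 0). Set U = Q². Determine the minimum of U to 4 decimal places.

min(U) = 196

Q² is increasing on this domain, so min(U) comes from min(Q) = 14: min(U) = square(14) = 196.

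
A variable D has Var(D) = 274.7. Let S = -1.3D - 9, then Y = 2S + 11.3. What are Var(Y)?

Var(S) = (-1.3)²·274.7 = 464.243.
Var(Y) = 2²·464.243 = 1856.972.

Var(Y) = 1856.972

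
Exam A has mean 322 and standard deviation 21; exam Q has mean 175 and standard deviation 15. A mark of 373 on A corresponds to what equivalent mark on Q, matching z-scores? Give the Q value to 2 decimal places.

z = (373 − 322)/21 ≈ 2.4286.
Q = 175 + z·15 = 175 + (373 − 322)·15/21 ≈ 211.43.

Q = 211.43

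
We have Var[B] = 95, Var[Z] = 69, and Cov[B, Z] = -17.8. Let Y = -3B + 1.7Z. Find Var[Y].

Var[Y] = 1235.97

Var[Y] = a²·Var[B] + b²·Var[Z] + 2ab·Cov[B, Z] with a = -3, b = 1.7.
= (-3)²·95 + 1.7²·69 + 2·(-3)·1.7·(-17.8)
= 855 + 199.41 + 181.56 = 1235.97.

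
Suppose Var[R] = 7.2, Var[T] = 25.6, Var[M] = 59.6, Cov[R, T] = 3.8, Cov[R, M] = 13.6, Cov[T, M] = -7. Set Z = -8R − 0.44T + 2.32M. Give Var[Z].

Var[Z] = a²·Var[R] + b²·Var[T] + c²·Var[M] + 2ab·Cov[R, T] + 2ac·Cov[R, M] + 2bc·Cov[T, M], with a = -8, b = -0.44, c = 2.32.
= 460.8 + 4.95616 + 320.79104 + 26.752 + (-504.832) + 14.2912
= 322.7584.

Var[Z] = 322.7584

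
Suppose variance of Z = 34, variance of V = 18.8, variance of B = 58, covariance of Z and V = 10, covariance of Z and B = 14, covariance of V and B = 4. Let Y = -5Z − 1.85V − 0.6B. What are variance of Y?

variance of Y = 1213.103

variance of Y = a²·variance of Z + b²·variance of V + c²·variance of B + 2ab·covariance of Z and V + 2ac·covariance of Z and B + 2bc·covariance of V and B, with a = -5, b = -1.85, c = -0.6.
= 850 + 64.343 + 20.88 + 185 + 84 + 8.88
= 1213.103.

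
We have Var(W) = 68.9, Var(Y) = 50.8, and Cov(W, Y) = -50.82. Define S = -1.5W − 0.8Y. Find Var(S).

Var(S) = a²·Var(W) + b²·Var(Y) + 2ab·Cov(W, Y) with a = -1.5, b = -0.8.
= (-1.5)²·68.9 + (-0.8)²·50.8 + 2·(-1.5)·(-0.8)·(-50.82)
= 155.025 + 32.512 + (-121.968) = 65.569.

Var(S) = 65.569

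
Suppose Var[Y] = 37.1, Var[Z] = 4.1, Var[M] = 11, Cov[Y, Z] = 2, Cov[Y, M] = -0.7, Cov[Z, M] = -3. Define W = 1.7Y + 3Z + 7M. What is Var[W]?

Var[W] = a²·Var[Y] + b²·Var[Z] + c²·Var[M] + 2ab·Cov[Y, Z] + 2ac·Cov[Y, M] + 2bc·Cov[Z, M], with a = 1.7, b = 3, c = 7.
= 107.219 + 36.9 + 539 + 20.4 + (-16.66) + (-126)
= 560.859.

Var[W] = 560.859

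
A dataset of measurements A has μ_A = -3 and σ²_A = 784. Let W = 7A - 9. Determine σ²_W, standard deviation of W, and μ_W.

W = 7A - 9 is linear with a = 7, b = -9.
σ²_W = a²·σ²_A = 7²·784 = 38416 (the additive constant -9 does not affect variance).
standard deviation of A = √784 = 28.
standard deviation of W = |a|·standard deviation of A = |7|·28 = 196.
μ_W = a·μ_A + b = 7·(-3) + (-9) = -30.

σ²_W = 38416, standard deviation of W = 196, μ_W = -30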